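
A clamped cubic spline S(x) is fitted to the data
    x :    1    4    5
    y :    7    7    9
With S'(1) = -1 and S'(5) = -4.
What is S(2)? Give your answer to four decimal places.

Write M_i for S''(x_i). With h_i = 3, 1 and divided differences Δ_i = 0, 2, the continuity of S' gives the tridiagonal system
  3·M_0 + 8·M_1 + 1·M_2 = 6(Δ_1 - Δ_0) = 12
Clamped end conditions give two more equations: 2h_0·M_0 + h_0·M_1 = 6(Δ_0 - S'(1)) = 6 and h_1·M_1 + 2h_1·M_2 = 6(S'(5) - Δ_1) = -36.
Solving: M_0 = -5/4, M_1 = 9/2, M_2 = -81/4.
On [1, 4], S(x) = 7 - 1·(x - 1) - 5/8·(x - 1)² + 23/72·(x - 1)³.
With (x - 1) = 1: S(2) = 205/36.

5.6944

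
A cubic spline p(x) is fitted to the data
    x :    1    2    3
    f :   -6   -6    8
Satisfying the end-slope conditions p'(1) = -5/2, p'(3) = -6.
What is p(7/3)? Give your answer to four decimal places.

-0.0556

Let m_i = p''(x_i). Step sizes h_i = 1, 1; slopes of the chords Δ_i = (y_(i+1) - y_i)/h_i = 0, 14.
  1·m_0 + 4·m_1 + 1·m_2 = 6(Δ_1 - Δ_0) = 84
Clamped end conditions give two more equations: 2h_0·m_0 + h_0·m_1 = 6(Δ_0 - p'(1)) = 15 and h_1·m_1 + 2h_1·m_2 = 6(p'(3) - Δ_1) = -120.
Solving: m_0 = -61/4, m_1 = 91/2, m_2 = -331/4.
On [2, 3], p(x) = -6 + 101/8·(x - 2) + 91/4·(x - 2)² - 171/8·(x - 2)³.
With (x - 2) = 1/3: p(7/3) = -1/18.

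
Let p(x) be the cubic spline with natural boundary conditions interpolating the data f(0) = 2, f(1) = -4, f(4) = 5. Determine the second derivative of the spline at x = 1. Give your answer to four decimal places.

Let M_i = p''(x_i). Step sizes h_i = 1, 3; slopes of the chords Δ_i = (y_(i+1) - y_i)/h_i = -6, 3.
  1·M_0 + 8·M_1 + 3·M_2 = 6(Δ_1 - Δ_0) = 54
Natural end conditions: M_0 = M_2 = 0.
Forward elimination and back-substitution give M_0 = 0, M_1 = 27/4, M_2 = 0.

6.7500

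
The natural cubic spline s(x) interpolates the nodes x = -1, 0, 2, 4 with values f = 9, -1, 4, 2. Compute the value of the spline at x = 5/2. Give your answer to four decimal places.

Put M_i = s'' at the i-th knot. Here h = (1, 2, 2) and Δ = (-10, 5/2, -1), so the interior equations h_(i-1)·M_(i-1) + 2(h_(i-1)+h_i)·M_i + h_i·M_(i+1) = 6(Δ_i − Δ_(i-1)) read
  1·M_0 + 6·M_1 + 2·M_2 = 6(Δ_1 - Δ_0) = 75
  2·M_1 + 8·M_2 + 2·M_3 = 6(Δ_2 - Δ_1) = -21
Natural end conditions: M_0 = M_3 = 0.
Solving the tridiagonal system: M_0 = 0, M_1 = 321/22, M_2 = -69/11, M_3 = 0.
On [2, 4], s(x) = 4 + 35/11·(x - 2) - 69/22·(x - 2)² + 23/44·(x - 2)³.
With (x - 2) = 1/2: s(5/2) = 1715/352.

4.8722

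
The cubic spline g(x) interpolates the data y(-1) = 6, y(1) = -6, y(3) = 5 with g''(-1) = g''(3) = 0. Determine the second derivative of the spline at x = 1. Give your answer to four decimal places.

8.6250

Write M_i for g''(x_i). With h_i = 2, 2 and divided differences Δ_i = -6, 11/2, the continuity of g' gives the tridiagonal system
  2·M_0 + 8·M_1 + 2·M_2 = 6(Δ_1 - Δ_0) = 69
Natural end conditions: M_0 = M_2 = 0.
Hence M_0 = 0, M_1 = 69/8, M_2 = 0.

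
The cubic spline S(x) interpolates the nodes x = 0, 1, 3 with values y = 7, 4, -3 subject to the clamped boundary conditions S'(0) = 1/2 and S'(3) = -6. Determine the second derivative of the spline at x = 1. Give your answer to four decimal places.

Write m_i for S''(x_i). With h_i = 1, 2 and divided differences Δ_i = -3, -7/2, the continuity of S' gives the tridiagonal system
  1·m_0 + 6·m_1 + 2·m_2 = 6(Δ_1 - Δ_0) = -3
Clamped end conditions give two more equations: 2h_0·m_0 + h_0·m_1 = 6(Δ_0 - S'(0)) = -21 and h_1·m_1 + 2h_1·m_2 = 6(S'(3) - Δ_1) = -15.
Solving: m_0 = -73/6, m_1 = 10/3, m_2 = -65/12.

3.3333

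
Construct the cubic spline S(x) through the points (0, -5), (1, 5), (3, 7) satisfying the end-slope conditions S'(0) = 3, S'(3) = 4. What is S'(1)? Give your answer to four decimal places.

8.8333

Write m_i for S''(x_i). With h_i = 1, 2 and divided differences Δ_i = 10, 1, the continuity of S' gives the tridiagonal system
  1·m_0 + 6·m_1 + 2·m_2 = 6(Δ_1 - Δ_0) = -54
Clamped end conditions give two more equations: 2h_0·m_0 + h_0·m_1 = 6(Δ_0 - S'(0)) = 42 and h_1·m_1 + 2h_1·m_2 = 6(S'(3) - Δ_1) = 18.
Solving: m_0 = 91/3, m_1 = -56/3, m_2 = 83/6.
On [1, 3], S'(x) = b_1 + 2c_1·(x - 1) + 3d_1·(x - 1)² with b_1 = Δ_1 - h_1(2m_1 + m_2)/6 = 53/6, c_1 = m_1/2 = -28/3, d_1 = (m_2 - m_1)/(6h_1) = 65/24. So S'(1) = 53/6.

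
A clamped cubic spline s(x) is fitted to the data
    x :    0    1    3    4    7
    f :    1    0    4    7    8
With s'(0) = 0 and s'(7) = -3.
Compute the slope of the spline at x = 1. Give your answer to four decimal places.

-0.5328

With σ_i denoting the second derivative at x_i, h_i = 1, 2, 1, 3, and Δ_i = (y_(i+1) − y_i)/h_i = -1, 2, 3, 1/3:
  1·σ_0 + 6·σ_1 + 2·σ_2 = 6(Δ_1 - Δ_0) = 18
  2·σ_1 + 6·σ_2 + 1·σ_3 = 6(Δ_2 - Δ_1) = 6
  1·σ_2 + 8·σ_3 + 3·σ_4 = 6(Δ_3 - Δ_2) = -16
Clamped end conditions give two more equations: 2h_0·σ_0 + h_0·σ_1 = 6(Δ_0 - s'(0)) = -6 and h_3·σ_3 + 2h_3·σ_4 = 6(s'(7) - Δ_3) = -20.
Solving: σ_0 = -301/61, σ_1 = 236/61, σ_2 = -17/122, σ_3 = -55/61, σ_4 = -1055/366.
On [1, 3], s'(x) = b_1 + 2c_1·(x - 1) + 3d_1·(x - 1)² with b_1 = Δ_1 - h_1(2σ_1 + σ_2)/6 = -65/122, c_1 = σ_1/2 = 118/61, d_1 = (σ_2 - σ_1)/(6h_1) = -163/488. So s'(1) = -65/122.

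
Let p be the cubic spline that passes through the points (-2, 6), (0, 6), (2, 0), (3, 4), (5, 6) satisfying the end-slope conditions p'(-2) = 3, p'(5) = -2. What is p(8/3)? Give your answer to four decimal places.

Write M_i for p''(x_i). With h_i = 2, 2, 1, 2 and divided differences Δ_i = 0, -3, 4, 1, the continuity of p' gives the tridiagonal system
  2·M_0 + 8·M_1 + 2·M_2 = 6(Δ_1 - Δ_0) = -18
  2·M_1 + 6·M_2 + 1·M_3 = 6(Δ_2 - Δ_1) = 42
  1·M_2 + 6·M_3 + 2·M_4 = 6(Δ_3 - Δ_2) = -18
Clamped end conditions give two more equations: 2h_0·M_0 + h_0·M_1 = 6(Δ_0 - p'(-2)) = -18 and h_3·M_3 + 2h_3·M_4 = 6(p'(5) - Δ_3) = -18.
Hence M_0 = -158/61, M_1 = -233/61, M_2 = 541/61, M_3 = -218/61, M_4 = -331/122.
On [2, 3], p(t) = 0 + 100/61·(t - 2) + 541/122·(t - 2)² - 253/122·(t - 2)³.
With (t - 2) = 2/3: p(8/3) = 4034/1647.

2.4493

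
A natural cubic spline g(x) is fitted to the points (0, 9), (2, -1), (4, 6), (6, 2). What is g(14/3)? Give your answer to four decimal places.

6.1728

With σ_i denoting the second derivative at x_i, h_i = 2, 2, 2, and Δ_i = (y_(i+1) − y_i)/h_i = -5, 7/2, -2:
  2·σ_0 + 8·σ_1 + 2·σ_2 = 6(Δ_1 - Δ_0) = 51
  2·σ_1 + 8·σ_2 + 2·σ_3 = 6(Δ_2 - Δ_1) = -33
Natural end conditions: σ_0 = σ_3 = 0.
Solving: σ_0 = 0, σ_1 = 79/10, σ_2 = -61/10, σ_3 = 0.
On [4, 6], g(x) = 6 + 31/15·(x - 4) - 61/20·(x - 4)² + 61/120·(x - 4)³.
With (x - 4) = 2/3: g(14/3) = 500/81.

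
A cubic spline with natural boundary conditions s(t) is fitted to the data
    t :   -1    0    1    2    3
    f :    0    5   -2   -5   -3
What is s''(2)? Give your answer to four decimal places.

Write M_i for s''(x_i). With h_i = 1, 1, 1, 1 and divided differences Δ_i = 5, -7, -3, 2, the continuity of s' gives the tridiagonal system
  1·M_0 + 4·M_1 + 1·M_2 = 6(Δ_1 - Δ_0) = -72
  1·M_1 + 4·M_2 + 1·M_3 = 6(Δ_2 - Δ_1) = 24
  1·M_2 + 4·M_3 + 1·M_4 = 6(Δ_3 - Δ_2) = 30
Natural end conditions: M_0 = M_4 = 0.
Solving the tridiagonal system: M_0 = 0, M_1 = -573/28, M_2 = 69/7, M_3 = 141/28, M_4 = 0.

5.0357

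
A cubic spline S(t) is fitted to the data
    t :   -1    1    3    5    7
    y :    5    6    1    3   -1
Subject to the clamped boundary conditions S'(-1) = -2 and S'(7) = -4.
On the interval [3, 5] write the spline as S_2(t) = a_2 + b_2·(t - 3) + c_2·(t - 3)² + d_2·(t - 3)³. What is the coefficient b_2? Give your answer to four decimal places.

With M_i denoting the second derivative at x_i, h_i = 2, 2, 2, 2, and Δ_i = (y_(i+1) − y_i)/h_i = 1/2, -5/2, 1, -2:
  2·M_0 + 8·M_1 + 2·M_2 = 6(Δ_1 - Δ_0) = -18
  2·M_1 + 8·M_2 + 2·M_3 = 6(Δ_2 - Δ_1) = 21
  2·M_2 + 8·M_3 + 2·M_4 = 6(Δ_3 - Δ_2) = -18
Clamped end conditions give two more equations: 2h_0·M_0 + h_0·M_1 = 6(Δ_0 - S'(-1)) = 15 and h_3·M_3 + 2h_3·M_4 = 6(S'(7) - Δ_3) = -12.
Hence M_0 = 349/56, M_1 = -139/28, M_2 = 37/8, M_3 = -85/28, M_4 = -83/56.
On [3, 5], with S_2(t) = a_2 + b_2·(t - 3) + c_2·(t - 3)² + d_2·(t - 3)³: c_2 = M_2/2 = 37/16, d_2 = (M_3 - M_2)/(6h_2) = -143/224, b_2 = Δ_2 - h_2(2M_2 + M_3)/6 = -15/14.

-1.0714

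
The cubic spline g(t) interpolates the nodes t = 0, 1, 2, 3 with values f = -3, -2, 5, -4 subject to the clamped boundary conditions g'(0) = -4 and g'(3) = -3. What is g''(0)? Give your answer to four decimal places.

Put M_i = g'' at the i-th knot. Here h = (1, 1, 1) and Δ = (1, 7, -9), so the interior equations h_(i-1)·M_(i-1) + 2(h_(i-1)+h_i)·M_i + h_i·M_(i+1) = 6(Δ_i − Δ_(i-1)) read
  1·M_0 + 4·M_1 + 1·M_2 = 6(Δ_1 - Δ_0) = 36
  1·M_1 + 4·M_2 + 1·M_3 = 6(Δ_2 - Δ_1) = -96
Clamped end conditions give two more equations: 2h_0·M_0 + h_0·M_1 = 6(Δ_0 - g'(0)) = 30 and h_2·M_2 + 2h_2·M_3 = 6(g'(3) - Δ_2) = 36.
Hence M_0 = 20/3, M_1 = 50/3, M_2 = -112/3, M_3 = 110/3.

6.6667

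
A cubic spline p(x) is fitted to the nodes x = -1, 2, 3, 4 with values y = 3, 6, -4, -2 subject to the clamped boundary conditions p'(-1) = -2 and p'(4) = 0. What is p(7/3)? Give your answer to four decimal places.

With m_i denoting the second derivative at x_i, h_i = 3, 1, 1, and Δ_i = (y_(i+1) − y_i)/h_i = 1, -10, 2:
  3·m_0 + 8·m_1 + 1·m_2 = 6(Δ_1 - Δ_0) = -66
  1·m_1 + 4·m_2 + 1·m_3 = 6(Δ_2 - Δ_1) = 72
Clamped end conditions give two more equations: 2h_0·m_0 + h_0·m_1 = 6(Δ_0 - p'(-1)) = 18 and h_2·m_2 + 2h_2·m_3 = 6(p'(4) - Δ_2) = -12.
Solving: m_0 = 314/29, m_1 = -454/29, m_2 = 776/29, m_3 = -562/29.
On [2, 3], p(x) = 6 - 268/29·(x - 2) - 227/29·(x - 2)² + 205/29·(x - 2)³.
With (x - 2) = 1/3: p(7/3) = 1810/783.

2.3116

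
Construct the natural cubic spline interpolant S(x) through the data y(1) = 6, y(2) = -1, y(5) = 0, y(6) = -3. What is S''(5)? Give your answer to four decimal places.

Write M_i for S''(x_i). With h_i = 1, 3, 1 and divided differences Δ_i = -7, 1/3, -3, the continuity of S' gives the tridiagonal system
  1·M_0 + 8·M_1 + 3·M_2 = 6(Δ_1 - Δ_0) = 44
  3·M_1 + 8·M_2 + 1·M_3 = 6(Δ_2 - Δ_1) = -20
Natural end conditions: M_0 = M_3 = 0.
Forward elimination and back-substitution give M_0 = 0, M_1 = 412/55, M_2 = -292/55, M_3 = 0.

-5.3091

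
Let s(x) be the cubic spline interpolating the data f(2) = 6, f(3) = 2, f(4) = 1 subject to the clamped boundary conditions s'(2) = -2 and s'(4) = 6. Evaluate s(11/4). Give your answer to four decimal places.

3.1992

Put m_i = s'' at the i-th knot. Here h = (1, 1) and Δ = (-4, -1), so the interior equations h_(i-1)·m_(i-1) + 2(h_(i-1)+h_i)·m_i + h_i·m_(i+1) = 6(Δ_i − Δ_(i-1)) read
  1·m_0 + 4·m_1 + 1·m_2 = 6(Δ_1 - Δ_0) = 18
Clamped end conditions give two more equations: 2h_0·m_0 + h_0·m_1 = 6(Δ_0 - s'(2)) = -12 and h_1·m_1 + 2h_1·m_2 = 6(s'(4) - Δ_1) = 42.
Forward elimination and back-substitution give m_0 = -13/2, m_1 = 1, m_2 = 41/2.
On [2, 3], s(x) = 6 - 2·(x - 2) - 13/4·(x - 2)² + 5/4·(x - 2)³.
With (x - 2) = 3/4: s(11/4) = 819/256.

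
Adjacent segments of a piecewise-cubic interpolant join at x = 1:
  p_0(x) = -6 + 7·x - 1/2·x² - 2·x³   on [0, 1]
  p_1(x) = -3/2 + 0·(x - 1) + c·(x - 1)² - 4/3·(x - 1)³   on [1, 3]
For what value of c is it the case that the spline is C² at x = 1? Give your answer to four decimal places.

p_0''(x) = -1 - 12·x, so p_0''(1) = -13. On the right, p_1''(1) = 2c, so c = -13/2.

-6.5000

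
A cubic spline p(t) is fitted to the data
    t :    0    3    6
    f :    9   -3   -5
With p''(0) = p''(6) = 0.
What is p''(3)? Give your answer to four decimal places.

Write M_i for p''(x_i). With h_i = 3, 3 and divided differences Δ_i = -4, -2/3, the continuity of p' gives the tridiagonal system
  3·M_0 + 12·M_1 + 3·M_2 = 6(Δ_1 - Δ_0) = 20
Natural end conditions: M_0 = M_2 = 0.
Solving the tridiagonal system: M_0 = 0, M_1 = 5/3, M_2 = 0.

1.6667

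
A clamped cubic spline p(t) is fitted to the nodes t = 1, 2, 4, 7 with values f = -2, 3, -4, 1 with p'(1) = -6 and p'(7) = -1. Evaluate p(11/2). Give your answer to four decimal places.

Let σ_i = p''(x_i). Step sizes h_i = 1, 2, 3; slopes of the chords Δ_i = (y_(i+1) - y_i)/h_i = 5, -7/2, 5/3.
  1·σ_0 + 6·σ_1 + 2·σ_2 = 6(Δ_1 - Δ_0) = -51
  2·σ_1 + 10·σ_2 + 3·σ_3 = 6(Δ_2 - Δ_1) = 31
Clamped end conditions give two more equations: 2h_0·σ_0 + h_0·σ_1 = 6(Δ_0 - p'(1)) = 66 and h_2·σ_2 + 2h_2·σ_3 = 6(p'(7) - Δ_2) = -16.
Hence σ_0 = 803/19, σ_1 = -352/19, σ_2 = 170/19, σ_3 = -407/57.
On [4, 7], p(t) = -4 - 141/38·(t - 4) + 85/19·(t - 4)² - 917/1026·(t - 4)³.
With (t - 4) = 3/2: p(11/2) = -765/304.

-2.5164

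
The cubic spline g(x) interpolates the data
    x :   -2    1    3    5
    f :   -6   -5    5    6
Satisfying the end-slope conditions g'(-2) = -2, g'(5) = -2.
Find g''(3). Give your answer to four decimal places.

-3.7432

Let σ_i = g''(x_i). Step sizes h_i = 3, 2, 2; slopes of the chords Δ_i = (y_(i+1) - y_i)/h_i = 1/3, 5, 1/2.
  3·σ_0 + 10·σ_1 + 2·σ_2 = 6(Δ_1 - Δ_0) = 28
  2·σ_1 + 8·σ_2 + 2·σ_3 = 6(Δ_2 - Δ_1) = -27
Clamped end conditions give two more equations: 2h_0·σ_0 + h_0·σ_1 = 6(Δ_0 - g'(-2)) = 14 and h_2·σ_2 + 2h_2·σ_3 = 6(g'(5) - Δ_2) = -15.
Forward elimination and back-substitution give σ_0 = 73/111, σ_1 = 124/37, σ_2 = -277/74, σ_3 = -139/74.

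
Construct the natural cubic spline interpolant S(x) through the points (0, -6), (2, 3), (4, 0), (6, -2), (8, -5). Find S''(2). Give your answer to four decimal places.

Let M_i = S''(x_i). Step sizes h_i = 2, 2, 2, 2; slopes of the chords Δ_i = (y_(i+1) - y_i)/h_i = 9/2, -3/2, -1, -3/2.
  2·M_0 + 8·M_1 + 2·M_2 = 6(Δ_1 - Δ_0) = -36
  2·M_1 + 8·M_2 + 2·M_3 = 6(Δ_2 - Δ_1) = 3
  2·M_2 + 8·M_3 + 2·M_4 = 6(Δ_3 - Δ_2) = -3
Natural end conditions: M_0 = M_4 = 0.
Solving the tridiagonal system: M_0 = 0, M_1 = -555/112, M_2 = 51/28, M_3 = -93/112, M_4 = 0.

-4.9554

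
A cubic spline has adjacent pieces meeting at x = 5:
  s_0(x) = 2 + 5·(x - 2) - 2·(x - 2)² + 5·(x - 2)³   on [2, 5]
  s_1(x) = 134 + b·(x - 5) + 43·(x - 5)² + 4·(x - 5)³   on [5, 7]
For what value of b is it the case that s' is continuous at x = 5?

s_0'(x) = 5 - 4·(x - 2) + 15·(x - 2)², so s_0'(5) = 128. On the right, s_1'(5) = b, so b = 128.

128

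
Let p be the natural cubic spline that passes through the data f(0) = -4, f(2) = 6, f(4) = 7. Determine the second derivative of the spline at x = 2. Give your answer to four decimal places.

Put σ_i = p'' at the i-th knot. Here h = (2, 2) and Δ = (5, 1/2), so the interior equations h_(i-1)·σ_(i-1) + 2(h_(i-1)+h_i)·σ_i + h_i·σ_(i+1) = 6(Δ_i − Δ_(i-1)) read
  2·σ_0 + 8·σ_1 + 2·σ_2 = 6(Δ_1 - Δ_0) = -27
Natural end conditions: σ_0 = σ_2 = 0.
Solving: σ_0 = 0, σ_1 = -27/8, σ_2 = 0.

-3.3750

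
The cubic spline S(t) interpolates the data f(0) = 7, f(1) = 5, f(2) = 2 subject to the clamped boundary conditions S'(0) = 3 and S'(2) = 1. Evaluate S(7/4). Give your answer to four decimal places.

With M_i denoting the second derivative at x_i, h_i = 1, 1, and Δ_i = (y_(i+1) − y_i)/h_i = -2, -3:
  1·M_0 + 4·M_1 + 1·M_2 = 6(Δ_1 - Δ_0) = -6
Clamped end conditions give two more equations: 2h_0·M_0 + h_0·M_1 = 6(Δ_0 - S'(0)) = -30 and h_1·M_1 + 2h_1·M_2 = 6(S'(2) - Δ_1) = 24.
Hence M_0 = -29/2, M_1 = -1, M_2 = 25/2.
On [1, 2], S(t) = 5 - 19/4·(t - 1) - 1/2·(t - 1)² + 9/4·(t - 1)³.
With (t - 1) = 3/4: S(7/4) = 539/256.

2.1055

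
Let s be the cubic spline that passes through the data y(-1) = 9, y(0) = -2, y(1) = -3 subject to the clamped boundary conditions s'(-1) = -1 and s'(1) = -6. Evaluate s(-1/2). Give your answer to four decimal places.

4.2813

With σ_i denoting the second derivative at x_i, h_i = 1, 1, and Δ_i = (y_(i+1) − y_i)/h_i = -11, -1:
  1·σ_0 + 4·σ_1 + 1·σ_2 = 6(Δ_1 - Δ_0) = 60
Clamped end conditions give two more equations: 2h_0·σ_0 + h_0·σ_1 = 6(Δ_0 - s'(-1)) = -60 and h_1·σ_1 + 2h_1·σ_2 = 6(s'(1) - Δ_1) = -30.
Solving: σ_0 = -95/2, σ_1 = 35, σ_2 = -65/2.
On [-1, 0], s(x) = 9 - 1·(x + 1) - 95/4·(x + 1)² + 55/4·(x + 1)³.
With (x + 1) = 1/2: s(-1/2) = 137/32.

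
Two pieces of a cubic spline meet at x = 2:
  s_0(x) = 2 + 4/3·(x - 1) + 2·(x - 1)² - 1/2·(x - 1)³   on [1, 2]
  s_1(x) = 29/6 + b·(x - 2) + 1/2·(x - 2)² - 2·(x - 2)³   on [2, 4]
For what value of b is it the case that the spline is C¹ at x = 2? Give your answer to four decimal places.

3.8333

s_0'(x) = 4/3 + 4·(x - 1) - 3/2·(x - 1)², so s_0'(2) = 23/6. On the right, s_1'(2) = b, so b = 23/6.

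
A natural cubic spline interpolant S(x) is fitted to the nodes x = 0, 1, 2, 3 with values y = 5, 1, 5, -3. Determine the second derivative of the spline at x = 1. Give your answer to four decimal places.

With m_i denoting the second derivative at x_i, h_i = 1, 1, 1, and Δ_i = (y_(i+1) − y_i)/h_i = -4, 4, -8:
  1·m_0 + 4·m_1 + 1·m_2 = 6(Δ_1 - Δ_0) = 48
  1·m_1 + 4·m_2 + 1·m_3 = 6(Δ_2 - Δ_1) = -72
Natural end conditions: m_0 = m_3 = 0.
Solving the tridiagonal system: m_0 = 0, m_1 = 88/5, m_2 = -112/5, m_3 = 0.

17.6000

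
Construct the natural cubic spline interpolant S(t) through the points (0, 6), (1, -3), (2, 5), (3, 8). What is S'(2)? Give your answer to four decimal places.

With σ_i denoting the second derivative at x_i, h_i = 1, 1, 1, and Δ_i = (y_(i+1) − y_i)/h_i = -9, 8, 3:
  1·σ_0 + 4·σ_1 + 1·σ_2 = 6(Δ_1 - Δ_0) = 102
  1·σ_1 + 4·σ_2 + 1·σ_3 = 6(Δ_2 - Δ_1) = -30
Natural end conditions: σ_0 = σ_3 = 0.
Solving the tridiagonal system: σ_0 = 0, σ_1 = 146/5, σ_2 = -74/5, σ_3 = 0.
On [2, 3], S'(t) = b_2 + 2c_2·(t - 2) + 3d_2·(t - 2)² with b_2 = Δ_2 - h_2(2σ_2 + σ_3)/6 = 119/15, c_2 = σ_2/2 = -37/5, d_2 = (σ_3 - σ_2)/(6h_2) = 37/15. So S'(2) = 119/15.

7.9333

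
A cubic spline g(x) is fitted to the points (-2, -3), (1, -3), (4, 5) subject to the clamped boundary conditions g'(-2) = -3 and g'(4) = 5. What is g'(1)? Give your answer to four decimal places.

1.5000

Put M_i = g'' at the i-th knot. Here h = (3, 3) and Δ = (0, 8/3), so the interior equations h_(i-1)·M_(i-1) + 2(h_(i-1)+h_i)·M_i + h_i·M_(i+1) = 6(Δ_i − Δ_(i-1)) read
  3·M_0 + 12·M_1 + 3·M_2 = 6(Δ_1 - Δ_0) = 16
Clamped end conditions give two more equations: 2h_0·M_0 + h_0·M_1 = 6(Δ_0 - g'(-2)) = 18 and h_1·M_1 + 2h_1·M_2 = 6(g'(4) - Δ_1) = 14.
Forward elimination and back-substitution give M_0 = 3, M_1 = 0, M_2 = 7/3.
On [1, 4], g'(x) = b_1 + 2c_1·(x - 1) + 3d_1·(x - 1)² with b_1 = Δ_1 - h_1(2M_1 + M_2)/6 = 3/2, c_1 = M_1/2 = 0, d_1 = (M_2 - M_1)/(6h_1) = 7/54. So g'(1) = 3/2.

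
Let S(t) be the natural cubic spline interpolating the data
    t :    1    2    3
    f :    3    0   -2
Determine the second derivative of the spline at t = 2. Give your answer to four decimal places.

1.5000

With m_i denoting the second derivative at x_i, h_i = 1, 1, and Δ_i = (y_(i+1) − y_i)/h_i = -3, -2:
  1·m_0 + 4·m_1 + 1·m_2 = 6(Δ_1 - Δ_0) = 6
Natural end conditions: m_0 = m_2 = 0.
Forward elimination and back-substitution give m_0 = 0, m_1 = 3/2, m_2 = 0.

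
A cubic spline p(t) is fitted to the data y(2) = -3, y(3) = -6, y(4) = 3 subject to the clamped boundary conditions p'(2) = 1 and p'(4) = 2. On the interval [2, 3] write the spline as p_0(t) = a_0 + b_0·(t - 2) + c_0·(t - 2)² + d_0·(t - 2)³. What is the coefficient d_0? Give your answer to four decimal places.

10.7500

Let M_i = p''(x_i). Step sizes h_i = 1, 1; slopes of the chords Δ_i = (y_(i+1) - y_i)/h_i = -3, 9.
  1·M_0 + 4·M_1 + 1·M_2 = 6(Δ_1 - Δ_0) = 72
Clamped end conditions give two more equations: 2h_0·M_0 + h_0·M_1 = 6(Δ_0 - p'(2)) = -24 and h_1·M_1 + 2h_1·M_2 = 6(p'(4) - Δ_1) = -42.
Hence M_0 = -59/2, M_1 = 35, M_2 = -77/2.
On [2, 3], with p_0(t) = a_0 + b_0·(t - 2) + c_0·(t - 2)² + d_0·(t - 2)³: c_0 = M_0/2 = -59/4, d_0 = (M_1 - M_0)/(6h_0) = 43/4, b_0 = Δ_0 - h_0(2M_0 + M_1)/6 = 1.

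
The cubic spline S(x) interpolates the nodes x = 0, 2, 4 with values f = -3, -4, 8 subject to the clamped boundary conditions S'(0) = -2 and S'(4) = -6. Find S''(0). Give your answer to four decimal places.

Put m_i = S'' at the i-th knot. Here h = (2, 2) and Δ = (-1/2, 6), so the interior equations h_(i-1)·m_(i-1) + 2(h_(i-1)+h_i)·m_i + h_i·m_(i+1) = 6(Δ_i − Δ_(i-1)) read
  2·m_0 + 8·m_1 + 2·m_2 = 6(Δ_1 - Δ_0) = 39
Clamped end conditions give two more equations: 2h_0·m_0 + h_0·m_1 = 6(Δ_0 - S'(0)) = 9 and h_1·m_1 + 2h_1·m_2 = 6(S'(4) - Δ_1) = -72.
Hence m_0 = -29/8, m_1 = 47/4, m_2 = -191/8.

-3.6250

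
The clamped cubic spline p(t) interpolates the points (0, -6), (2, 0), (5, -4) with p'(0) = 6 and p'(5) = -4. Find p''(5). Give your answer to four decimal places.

-2.0667

Let M_i = p''(x_i). Step sizes h_i = 2, 3; slopes of the chords Δ_i = (y_(i+1) - y_i)/h_i = 3, -4/3.
  2·M_0 + 10·M_1 + 3·M_2 = 6(Δ_1 - Δ_0) = -26
Clamped end conditions give two more equations: 2h_0·M_0 + h_0·M_1 = 6(Δ_0 - p'(0)) = -18 and h_1·M_1 + 2h_1·M_2 = 6(p'(5) - Δ_1) = -16.
Hence M_0 = -39/10, M_1 = -6/5, M_2 = -31/15.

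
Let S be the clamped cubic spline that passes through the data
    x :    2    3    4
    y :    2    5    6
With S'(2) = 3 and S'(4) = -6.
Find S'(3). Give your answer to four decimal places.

3.7500

With M_i denoting the second derivative at x_i, h_i = 1, 1, and Δ_i = (y_(i+1) − y_i)/h_i = 3, 1:
  1·M_0 + 4·M_1 + 1·M_2 = 6(Δ_1 - Δ_0) = -12
Clamped end conditions give two more equations: 2h_0·M_0 + h_0·M_1 = 6(Δ_0 - S'(2)) = 0 and h_1·M_1 + 2h_1·M_2 = 6(S'(4) - Δ_1) = -42.
Hence M_0 = -3/2, M_1 = 3, M_2 = -45/2.
On [3, 4], S'(x) = b_1 + 2c_1·(x - 3) + 3d_1·(x - 3)² with b_1 = Δ_1 - h_1(2M_1 + M_2)/6 = 15/4, c_1 = M_1/2 = 3/2, d_1 = (M_2 - M_1)/(6h_1) = -17/4. So S'(3) = 15/4.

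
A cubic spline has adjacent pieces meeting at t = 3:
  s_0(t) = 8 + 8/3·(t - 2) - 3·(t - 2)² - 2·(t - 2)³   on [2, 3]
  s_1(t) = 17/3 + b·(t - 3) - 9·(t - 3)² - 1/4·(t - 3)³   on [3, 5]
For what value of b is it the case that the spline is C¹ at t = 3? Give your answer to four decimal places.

-9.3333

s_0'(t) = 8/3 - 6·(t - 2) - 6·(t - 2)², so s_0'(3) = -28/3. On the right, s_1'(3) = b, so b = -28/3.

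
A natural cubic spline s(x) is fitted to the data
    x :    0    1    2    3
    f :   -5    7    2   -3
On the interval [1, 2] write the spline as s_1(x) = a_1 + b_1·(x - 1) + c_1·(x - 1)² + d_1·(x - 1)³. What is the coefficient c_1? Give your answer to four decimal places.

-13.6000

Let m_i = s''(x_i). Step sizes h_i = 1, 1, 1; slopes of the chords Δ_i = (y_(i+1) - y_i)/h_i = 12, -5, -5.
  1·m_0 + 4·m_1 + 1·m_2 = 6(Δ_1 - Δ_0) = -102
  1·m_1 + 4·m_2 + 1·m_3 = 6(Δ_2 - Δ_1) = 0
Natural end conditions: m_0 = m_3 = 0.
Forward elimination and back-substitution give m_0 = 0, m_1 = -136/5, m_2 = 34/5, m_3 = 0.
On [1, 2], with s_1(x) = a_1 + b_1·(x - 1) + c_1·(x - 1)² + d_1·(x - 1)³: c_1 = m_1/2 = -68/5, d_1 = (m_2 - m_1)/(6h_1) = 17/3, b_1 = Δ_1 - h_1(2m_1 + m_2)/6 = 44/15.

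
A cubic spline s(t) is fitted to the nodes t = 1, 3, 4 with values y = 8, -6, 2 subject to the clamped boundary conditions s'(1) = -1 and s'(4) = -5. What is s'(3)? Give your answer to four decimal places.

Let M_i = s''(x_i). Step sizes h_i = 2, 1; slopes of the chords Δ_i = (y_(i+1) - y_i)/h_i = -7, 8.
  2·M_0 + 6·M_1 + 1·M_2 = 6(Δ_1 - Δ_0) = 90
Clamped end conditions give two more equations: 2h_0·M_0 + h_0·M_1 = 6(Δ_0 - s'(1)) = -36 and h_1·M_1 + 2h_1·M_2 = 6(s'(4) - Δ_1) = -78.
Forward elimination and back-substitution give M_0 = -76/3, M_1 = 98/3, M_2 = -166/3.
On [3, 4], s'(t) = b_1 + 2c_1·(t - 3) + 3d_1·(t - 3)² with b_1 = Δ_1 - h_1(2M_1 + M_2)/6 = 19/3, c_1 = M_1/2 = 49/3, d_1 = (M_2 - M_1)/(6h_1) = -44/3. So s'(3) = 19/3.

6.3333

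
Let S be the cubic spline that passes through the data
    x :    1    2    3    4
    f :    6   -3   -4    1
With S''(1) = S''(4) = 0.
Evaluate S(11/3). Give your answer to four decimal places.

Let M_i = S''(x_i). Step sizes h_i = 1, 1, 1; slopes of the chords Δ_i = (y_(i+1) - y_i)/h_i = -9, -1, 5.
  1·M_0 + 4·M_1 + 1·M_2 = 6(Δ_1 - Δ_0) = 48
  1·M_1 + 4·M_2 + 1·M_3 = 6(Δ_2 - Δ_1) = 36
Natural end conditions: M_0 = M_3 = 0.
Forward elimination and back-substitution give M_0 = 0, M_1 = 52/5, M_2 = 32/5, M_3 = 0.
On [3, 4], S(x) = -4 + 43/15·(x - 3) + 16/5·(x - 3)² - 16/15·(x - 3)³.
With (x - 3) = 2/3: S(11/3) = -398/405.

-0.9827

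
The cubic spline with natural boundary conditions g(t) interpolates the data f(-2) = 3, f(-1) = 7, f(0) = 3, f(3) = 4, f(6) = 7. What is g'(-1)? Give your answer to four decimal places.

With M_i denoting the second derivative at x_i, h_i = 1, 1, 3, 3, and Δ_i = (y_(i+1) − y_i)/h_i = 4, -4, 1/3, 1:
  1·M_0 + 4·M_1 + 1·M_2 = 6(Δ_1 - Δ_0) = -48
  1·M_1 + 8·M_2 + 3·M_3 = 6(Δ_2 - Δ_1) = 26
  3·M_2 + 12·M_3 + 3·M_4 = 6(Δ_3 - Δ_2) = 4
Natural end conditions: M_0 = M_4 = 0.
Solving: M_0 = 0, M_1 = -373/28, M_2 = 37/7, M_3 = -83/84, M_4 = 0.
On [-1, 0], g'(t) = b_1 + 2c_1·(t + 1) + 3d_1·(t + 1)² with b_1 = Δ_1 - h_1(2M_1 + M_2)/6 = -37/84, c_1 = M_1/2 = -373/56, d_1 = (M_2 - M_1)/(6h_1) = 521/168. So g'(-1) = -37/84.

-0.4405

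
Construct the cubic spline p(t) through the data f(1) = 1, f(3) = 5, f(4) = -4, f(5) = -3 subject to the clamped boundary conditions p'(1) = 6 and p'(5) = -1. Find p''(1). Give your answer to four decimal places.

Put M_i = p'' at the i-th knot. Here h = (2, 1, 1) and Δ = (2, -9, 1), so the interior equations h_(i-1)·M_(i-1) + 2(h_(i-1)+h_i)·M_i + h_i·M_(i+1) = 6(Δ_i − Δ_(i-1)) read
  2·M_0 + 6·M_1 + 1·M_2 = 6(Δ_1 - Δ_0) = -66
  1·M_1 + 4·M_2 + 1·M_3 = 6(Δ_2 - Δ_1) = 60
Clamped end conditions give two more equations: 2h_0·M_0 + h_0·M_1 = 6(Δ_0 - p'(1)) = -24 and h_2·M_2 + 2h_2·M_3 = 6(p'(5) - Δ_2) = -12.
Forward elimination and back-substitution give M_0 = 19/11, M_1 = -170/11, M_2 = 256/11, M_3 = -194/11.

1.7273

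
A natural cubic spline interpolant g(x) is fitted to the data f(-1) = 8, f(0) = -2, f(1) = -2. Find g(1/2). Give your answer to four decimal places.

-2.9375

With M_i denoting the second derivative at x_i, h_i = 1, 1, and Δ_i = (y_(i+1) − y_i)/h_i = -10, 0:
  1·M_0 + 4·M_1 + 1·M_2 = 6(Δ_1 - Δ_0) = 60
Natural end conditions: M_0 = M_2 = 0.
Hence M_0 = 0, M_1 = 15, M_2 = 0.
On [0, 1], g(x) = -2 - 5·x + 15/2·x² - 5/2·x³.
With x = 1/2: g(1/2) = -47/16.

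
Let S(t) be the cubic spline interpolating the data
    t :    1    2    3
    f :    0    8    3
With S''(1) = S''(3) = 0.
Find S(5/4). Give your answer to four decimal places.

With σ_i denoting the second derivative at x_i, h_i = 1, 1, and Δ_i = (y_(i+1) − y_i)/h_i = 8, -5:
  1·σ_0 + 4·σ_1 + 1·σ_2 = 6(Δ_1 - Δ_0) = -78
Natural end conditions: σ_0 = σ_2 = 0.
Solving: σ_0 = 0, σ_1 = -39/2, σ_2 = 0.
On [1, 2], S(t) = 0 + 45/4·(t - 1) + 0·(t - 1)² - 13/4·(t - 1)³.
With (t - 1) = 1/4: S(5/4) = 707/256.

2.7617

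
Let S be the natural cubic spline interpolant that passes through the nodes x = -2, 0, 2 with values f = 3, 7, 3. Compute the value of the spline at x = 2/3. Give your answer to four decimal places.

Put m_i = S'' at the i-th knot. Here h = (2, 2) and Δ = (2, -2), so the interior equations h_(i-1)·m_(i-1) + 2(h_(i-1)+h_i)·m_i + h_i·m_(i+1) = 6(Δ_i − Δ_(i-1)) read
  2·m_0 + 8·m_1 + 2·m_2 = 6(Δ_1 - Δ_0) = -24
Natural end conditions: m_0 = m_2 = 0.
Solving: m_0 = 0, m_1 = -3, m_2 = 0.
On [0, 2], S(x) = 7 + 0·x - 3/2·x² + 1/4·x³.
With x = 2/3: S(2/3) = 173/27.

6.4074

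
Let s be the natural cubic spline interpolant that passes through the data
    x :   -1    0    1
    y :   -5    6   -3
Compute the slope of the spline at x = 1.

-14

Let M_i = s''(x_i). Step sizes h_i = 1, 1; slopes of the chords Δ_i = (y_(i+1) - y_i)/h_i = 11, -9.
  1·M_0 + 4·M_1 + 1·M_2 = 6(Δ_1 - Δ_0) = -120
Natural end conditions: M_0 = M_2 = 0.
Solving the tridiagonal system: M_0 = 0, M_1 = -30, M_2 = 0.
On [0, 1], s'(x) = b_1 + 2c_1·x + 3d_1·x² with b_1 = Δ_1 - h_1(2M_1 + M_2)/6 = 1, c_1 = M_1/2 = -15, d_1 = (M_2 - M_1)/(6h_1) = 5. So s'(1) = -14.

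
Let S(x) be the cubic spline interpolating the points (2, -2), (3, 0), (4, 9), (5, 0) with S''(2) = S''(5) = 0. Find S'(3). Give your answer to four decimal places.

8.1333

Put M_i = S'' at the i-th knot. Here h = (1, 1, 1) and Δ = (2, 9, -9), so the interior equations h_(i-1)·M_(i-1) + 2(h_(i-1)+h_i)·M_i + h_i·M_(i+1) = 6(Δ_i − Δ_(i-1)) read
  1·M_0 + 4·M_1 + 1·M_2 = 6(Δ_1 - Δ_0) = 42
  1·M_1 + 4·M_2 + 1·M_3 = 6(Δ_2 - Δ_1) = -108
Natural end conditions: M_0 = M_3 = 0.
Solving the tridiagonal system: M_0 = 0, M_1 = 92/5, M_2 = -158/5, M_3 = 0.
On [3, 4], S'(x) = b_1 + 2c_1·(x - 3) + 3d_1·(x - 3)² with b_1 = Δ_1 - h_1(2M_1 + M_2)/6 = 122/15, c_1 = M_1/2 = 46/5, d_1 = (M_2 - M_1)/(6h_1) = -25/3. So S'(3) = 122/15.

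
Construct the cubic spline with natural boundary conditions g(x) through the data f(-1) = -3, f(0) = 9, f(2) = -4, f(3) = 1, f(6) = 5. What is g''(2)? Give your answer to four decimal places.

20.8800

Write σ_i for g''(x_i). With h_i = 1, 2, 1, 3 and divided differences Δ_i = 12, -13/2, 5, 4/3, the continuity of g' gives the tridiagonal system
  1·σ_0 + 6·σ_1 + 2·σ_2 = 6(Δ_1 - Δ_0) = -111
  2·σ_1 + 6·σ_2 + 1·σ_3 = 6(Δ_2 - Δ_1) = 69
  1·σ_2 + 8·σ_3 + 3·σ_4 = 6(Δ_3 - Δ_2) = -22
Natural end conditions: σ_0 = σ_4 = 0.
Hence σ_0 = 0, σ_1 = -1273/50, σ_2 = 522/25, σ_3 = -134/25, σ_4 = 0.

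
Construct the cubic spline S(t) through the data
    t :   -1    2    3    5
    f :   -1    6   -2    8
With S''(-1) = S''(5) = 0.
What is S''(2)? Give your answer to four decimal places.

-9.5745

Let σ_i = S''(x_i). Step sizes h_i = 3, 1, 2; slopes of the chords Δ_i = (y_(i+1) - y_i)/h_i = 7/3, -8, 5.
  3·σ_0 + 8·σ_1 + 1·σ_2 = 6(Δ_1 - Δ_0) = -62
  1·σ_1 + 6·σ_2 + 2·σ_3 = 6(Δ_2 - Δ_1) = 78
Natural end conditions: σ_0 = σ_3 = 0.
Solving: σ_0 = 0, σ_1 = -450/47, σ_2 = 686/47, σ_3 = 0.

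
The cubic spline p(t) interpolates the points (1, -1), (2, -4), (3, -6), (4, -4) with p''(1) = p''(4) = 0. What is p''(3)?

With M_i denoting the second derivative at x_i, h_i = 1, 1, 1, and Δ_i = (y_(i+1) − y_i)/h_i = -3, -2, 2:
  1·M_0 + 4·M_1 + 1·M_2 = 6(Δ_1 - Δ_0) = 6
  1·M_1 + 4·M_2 + 1·M_3 = 6(Δ_2 - Δ_1) = 24
Natural end conditions: M_0 = M_3 = 0.
Forward elimination and back-substitution give M_0 = 0, M_1 = 0, M_2 = 6, M_3 = 0.

6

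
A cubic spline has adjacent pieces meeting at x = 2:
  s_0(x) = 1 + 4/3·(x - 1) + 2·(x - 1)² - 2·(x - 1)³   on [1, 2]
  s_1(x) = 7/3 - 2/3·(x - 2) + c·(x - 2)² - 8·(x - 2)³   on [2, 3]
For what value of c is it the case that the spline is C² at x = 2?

-4

s_0''(x) = 4 - 12·(x - 1), so s_0''(2) = -8. On the right, s_1''(2) = 2c, so c = -4.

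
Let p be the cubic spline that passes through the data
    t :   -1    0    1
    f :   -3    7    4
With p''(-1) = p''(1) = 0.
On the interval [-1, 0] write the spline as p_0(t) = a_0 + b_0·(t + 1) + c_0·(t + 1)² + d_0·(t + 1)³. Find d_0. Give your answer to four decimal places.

-3.2500

With σ_i denoting the second derivative at x_i, h_i = 1, 1, and Δ_i = (y_(i+1) − y_i)/h_i = 10, -3:
  1·σ_0 + 4·σ_1 + 1·σ_2 = 6(Δ_1 - Δ_0) = -78
Natural end conditions: σ_0 = σ_2 = 0.
Solving the tridiagonal system: σ_0 = 0, σ_1 = -39/2, σ_2 = 0.
On [-1, 0], with p_0(t) = a_0 + b_0·(t + 1) + c_0·(t + 1)² + d_0·(t + 1)³: c_0 = σ_0/2 = 0, d_0 = (σ_1 - σ_0)/(6h_0) = -13/4, b_0 = Δ_0 - h_0(2σ_0 + σ_1)/6 = 53/4.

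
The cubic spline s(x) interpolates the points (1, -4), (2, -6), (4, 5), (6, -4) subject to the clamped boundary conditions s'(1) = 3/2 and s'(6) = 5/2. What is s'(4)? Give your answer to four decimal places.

0.0652

With M_i denoting the second derivative at x_i, h_i = 1, 2, 2, and Δ_i = (y_(i+1) − y_i)/h_i = -2, 11/2, -9/2:
  1·M_0 + 6·M_1 + 2·M_2 = 6(Δ_1 - Δ_0) = 45
  2·M_1 + 8·M_2 + 2·M_3 = 6(Δ_2 - Δ_1) = -60
Clamped end conditions give two more equations: 2h_0·M_0 + h_0·M_1 = 6(Δ_0 - s'(1)) = -21 and h_2·M_2 + 2h_2·M_3 = 6(s'(6) - Δ_2) = 42.
Solving the tridiagonal system: M_0 = -425/23, M_1 = 367/23, M_2 = -371/23, M_3 = 427/23.
On [4, 6], s'(x) = b_2 + 2c_2·(x - 4) + 3d_2·(x - 4)² with b_2 = Δ_2 - h_2(2M_2 + M_3)/6 = 3/46, c_2 = M_2/2 = -371/46, d_2 = (M_3 - M_2)/(6h_2) = 133/46. So s'(4) = 3/46.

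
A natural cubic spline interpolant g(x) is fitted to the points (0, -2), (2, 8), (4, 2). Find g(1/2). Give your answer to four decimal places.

1.4375

Put M_i = g'' at the i-th knot. Here h = (2, 2) and Δ = (5, -3), so the interior equations h_(i-1)·M_(i-1) + 2(h_(i-1)+h_i)·M_i + h_i·M_(i+1) = 6(Δ_i − Δ_(i-1)) read
  2·M_0 + 8·M_1 + 2·M_2 = 6(Δ_1 - Δ_0) = -48
Natural end conditions: M_0 = M_2 = 0.
Forward elimination and back-substitution give M_0 = 0, M_1 = -6, M_2 = 0.
On [0, 2], g(x) = -2 + 7·x + 0·x² - 1/2·x³.
With x = 1/2: g(1/2) = 23/16.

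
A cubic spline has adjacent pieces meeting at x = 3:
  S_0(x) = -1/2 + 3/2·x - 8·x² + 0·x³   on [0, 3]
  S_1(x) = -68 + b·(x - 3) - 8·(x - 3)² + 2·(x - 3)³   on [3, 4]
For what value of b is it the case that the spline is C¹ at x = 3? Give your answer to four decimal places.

S_0'(x) = 3/2 - 16·x + 0·x², so S_0'(3) = -93/2. On the right, S_1'(3) = b, so b = -93/2.

-46.5000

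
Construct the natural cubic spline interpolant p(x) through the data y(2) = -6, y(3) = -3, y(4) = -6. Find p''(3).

-9

Let M_i = p''(x_i). Step sizes h_i = 1, 1; slopes of the chords Δ_i = (y_(i+1) - y_i)/h_i = 3, -3.
  1·M_0 + 4·M_1 + 1·M_2 = 6(Δ_1 - Δ_0) = -36
Natural end conditions: M_0 = M_2 = 0.
Solving the tridiagonal system: M_0 = 0, M_1 = -9, M_2 = 0.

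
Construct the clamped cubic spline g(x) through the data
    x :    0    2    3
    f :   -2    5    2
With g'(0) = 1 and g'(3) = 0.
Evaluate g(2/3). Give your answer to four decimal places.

0.3210

With m_i denoting the second derivative at x_i, h_i = 2, 1, and Δ_i = (y_(i+1) − y_i)/h_i = 7/2, -3:
  2·m_0 + 6·m_1 + 1·m_2 = 6(Δ_1 - Δ_0) = -39
Clamped end conditions give two more equations: 2h_0·m_0 + h_0·m_1 = 6(Δ_0 - g'(0)) = 15 and h_1·m_1 + 2h_1·m_2 = 6(g'(3) - Δ_1) = 18.
Hence m_0 = 119/12, m_1 = -37/3, m_2 = 91/6.
On [0, 2], g(x) = -2 + 1·x + 119/24·x² - 89/48·x³.
With x = 2/3: g(2/3) = 26/81.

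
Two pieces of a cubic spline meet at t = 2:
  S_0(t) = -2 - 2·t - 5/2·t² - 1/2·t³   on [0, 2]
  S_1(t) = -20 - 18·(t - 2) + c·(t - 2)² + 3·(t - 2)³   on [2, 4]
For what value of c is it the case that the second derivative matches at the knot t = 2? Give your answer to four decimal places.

S_0''(t) = -5 - 3·t, so S_0''(2) = -11. On the right, S_1''(2) = 2c, so c = -11/2.

-5.5000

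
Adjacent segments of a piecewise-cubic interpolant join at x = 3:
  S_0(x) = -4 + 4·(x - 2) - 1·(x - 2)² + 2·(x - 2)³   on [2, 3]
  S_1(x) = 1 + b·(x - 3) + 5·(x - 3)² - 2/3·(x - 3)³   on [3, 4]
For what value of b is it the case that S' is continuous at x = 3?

S_0'(x) = 4 - 2·(x - 2) + 6·(x - 2)², so S_0'(3) = 8. On the right, S_1'(3) = b, so b = 8.

8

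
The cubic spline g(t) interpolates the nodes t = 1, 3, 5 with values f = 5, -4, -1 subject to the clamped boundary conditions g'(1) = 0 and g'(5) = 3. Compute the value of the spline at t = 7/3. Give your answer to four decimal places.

-0.7778

Put M_i = g'' at the i-th knot. Here h = (2, 2) and Δ = (-9/2, 3/2), so the interior equations h_(i-1)·M_(i-1) + 2(h_(i-1)+h_i)·M_i + h_i·M_(i+1) = 6(Δ_i − Δ_(i-1)) read
  2·M_0 + 8·M_1 + 2·M_2 = 6(Δ_1 - Δ_0) = 36
Clamped end conditions give two more equations: 2h_0·M_0 + h_0·M_1 = 6(Δ_0 - g'(1)) = -27 and h_1·M_1 + 2h_1·M_2 = 6(g'(5) - Δ_1) = 9.
Forward elimination and back-substitution give M_0 = -21/2, M_1 = 15/2, M_2 = -3/2.
On [1, 3], g(t) = 5 + 0·(t - 1) - 21/4·(t - 1)² + 3/2·(t - 1)³.
With (t - 1) = 4/3: g(7/3) = -7/9.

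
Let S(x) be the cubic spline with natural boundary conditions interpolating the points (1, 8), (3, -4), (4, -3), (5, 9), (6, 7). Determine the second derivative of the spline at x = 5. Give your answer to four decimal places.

Put σ_i = S'' at the i-th knot. Here h = (2, 1, 1, 1) and Δ = (-6, 1, 12, -2), so the interior equations h_(i-1)·σ_(i-1) + 2(h_(i-1)+h_i)·σ_i + h_i·σ_(i+1) = 6(Δ_i − Δ_(i-1)) read
  2·σ_0 + 6·σ_1 + 1·σ_2 = 6(Δ_1 - Δ_0) = 42
  1·σ_1 + 4·σ_2 + 1·σ_3 = 6(Δ_2 - Δ_1) = 66
  1·σ_2 + 4·σ_3 + 1·σ_4 = 6(Δ_3 - Δ_2) = -84
Natural end conditions: σ_0 = σ_4 = 0.
Solving the tridiagonal system: σ_0 = 0, σ_1 = 141/43, σ_2 = 960/43, σ_3 = -1143/43, σ_4 = 0.

-26.5814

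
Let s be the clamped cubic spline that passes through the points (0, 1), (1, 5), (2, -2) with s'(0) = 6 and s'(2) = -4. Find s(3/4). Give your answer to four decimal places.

With m_i denoting the second derivative at x_i, h_i = 1, 1, and Δ_i = (y_(i+1) − y_i)/h_i = 4, -7:
  1·m_0 + 4·m_1 + 1·m_2 = 6(Δ_1 - Δ_0) = -66
Clamped end conditions give two more equations: 2h_0·m_0 + h_0·m_1 = 6(Δ_0 - s'(0)) = -12 and h_1·m_1 + 2h_1·m_2 = 6(s'(2) - Δ_1) = 18.
Solving the tridiagonal system: m_0 = 11/2, m_1 = -23, m_2 = 41/2.
On [0, 1], s(x) = 1 + 6·x + 11/4·x² - 19/4·x³.
With x = 3/4: s(3/4) = 1291/256.

5.0430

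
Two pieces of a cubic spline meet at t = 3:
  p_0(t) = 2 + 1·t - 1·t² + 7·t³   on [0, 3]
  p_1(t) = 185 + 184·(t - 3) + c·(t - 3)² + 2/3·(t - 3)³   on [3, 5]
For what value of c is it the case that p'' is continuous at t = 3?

p_0''(t) = -2 + 42·t, so p_0''(3) = 124. On the right, p_1''(3) = 2c, so c = 62.

62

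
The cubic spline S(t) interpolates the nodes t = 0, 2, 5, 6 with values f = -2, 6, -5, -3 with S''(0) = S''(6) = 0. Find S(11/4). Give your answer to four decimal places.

4.1413

With M_i denoting the second derivative at x_i, h_i = 2, 3, 1, and Δ_i = (y_(i+1) − y_i)/h_i = 4, -11/3, 2:
  2·M_0 + 10·M_1 + 3·M_2 = 6(Δ_1 - Δ_0) = -46
  3·M_1 + 8·M_2 + 1·M_3 = 6(Δ_2 - Δ_1) = 34
Natural end conditions: M_0 = M_3 = 0.
Forward elimination and back-substitution give M_0 = 0, M_1 = -470/71, M_2 = 478/71, M_3 = 0.
On [2, 5], S(t) = 6 - 88/213·(t - 2) - 235/71·(t - 2)² + 158/213·(t - 2)³.
With (t - 2) = 3/4: S(11/4) = 9409/2272.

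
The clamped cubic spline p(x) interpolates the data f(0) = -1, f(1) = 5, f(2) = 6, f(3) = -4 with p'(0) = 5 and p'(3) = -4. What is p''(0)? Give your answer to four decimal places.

With σ_i denoting the second derivative at x_i, h_i = 1, 1, 1, and Δ_i = (y_(i+1) − y_i)/h_i = 6, 1, -10:
  1·σ_0 + 4·σ_1 + 1·σ_2 = 6(Δ_1 - Δ_0) = -30
  1·σ_1 + 4·σ_2 + 1·σ_3 = 6(Δ_2 - Δ_1) = -66
Clamped end conditions give two more equations: 2h_0·σ_0 + h_0·σ_1 = 6(Δ_0 - p'(0)) = 6 and h_2·σ_2 + 2h_2·σ_3 = 6(p'(3) - Δ_2) = 36.
Solving: σ_0 = 22/5, σ_1 = -14/5, σ_2 = -116/5, σ_3 = 148/5.

4.4000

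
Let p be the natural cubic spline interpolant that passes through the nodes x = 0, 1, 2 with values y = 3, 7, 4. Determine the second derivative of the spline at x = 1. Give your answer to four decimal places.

Let σ_i = p''(x_i). Step sizes h_i = 1, 1; slopes of the chords Δ_i = (y_(i+1) - y_i)/h_i = 4, -3.
  1·σ_0 + 4·σ_1 + 1·σ_2 = 6(Δ_1 - Δ_0) = -42
Natural end conditions: σ_0 = σ_2 = 0.
Forward elimination and back-substitution give σ_0 = 0, σ_1 = -21/2, σ_2 = 0.

-10.5000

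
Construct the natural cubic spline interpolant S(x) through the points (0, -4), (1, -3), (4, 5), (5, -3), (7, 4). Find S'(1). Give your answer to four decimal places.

Let M_i = S''(x_i). Step sizes h_i = 1, 3, 1, 2; slopes of the chords Δ_i = (y_(i+1) - y_i)/h_i = 1, 8/3, -8, 7/2.
  1·M_0 + 8·M_1 + 3·M_2 = 6(Δ_1 - Δ_0) = 10
  3·M_1 + 8·M_2 + 1·M_3 = 6(Δ_2 - Δ_1) = -64
  1·M_2 + 6·M_3 + 2·M_4 = 6(Δ_3 - Δ_2) = 69
Natural end conditions: M_0 = M_4 = 0.
Solving the tridiagonal system: M_0 = 0, M_1 = 1829/322, M_2 = -1902/161, M_3 = 4337/322, M_4 = 0.
On [1, 4], S'(x) = b_1 + 2c_1·(x - 1) + 3d_1·(x - 1)² with b_1 = Δ_1 - h_1(2M_1 + M_2)/6 = 2795/966, c_1 = M_1/2 = 1829/644, d_1 = (M_2 - M_1)/(6h_1) = -5633/5796. So S'(1) = 2795/966.

2.8934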